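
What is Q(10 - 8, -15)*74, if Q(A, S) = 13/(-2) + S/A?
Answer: -1036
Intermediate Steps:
Q(A, S) = -13/2 + S/A (Q(A, S) = 13*(-½) + S/A = -13/2 + S/A)
Q(10 - 8, -15)*74 = (-13/2 - 15/(10 - 8))*74 = (-13/2 - 15/2)*74 = -14*74 = -1036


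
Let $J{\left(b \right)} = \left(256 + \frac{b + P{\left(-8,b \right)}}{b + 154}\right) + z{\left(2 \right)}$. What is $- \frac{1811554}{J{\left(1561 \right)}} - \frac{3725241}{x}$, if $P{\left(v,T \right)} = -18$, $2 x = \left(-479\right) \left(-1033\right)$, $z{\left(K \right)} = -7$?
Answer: $- \frac{770233488404183}{106031697223} \approx -7264.2$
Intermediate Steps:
$x = \frac{494807}{2}$ ($x = \frac{\left(-479\right) \left(-1033\right)}{2} = \frac{1}{2} \cdot 494807 = \frac{494807}{2} \approx 2.474 \cdot 10^{5}$)
$J{\left(b \right)} = 249 + \frac{-18 + b}{154 + b}$ ($J{\left(b \right)} = \left(256 + \frac{b - 18}{b + 154}\right) - 7 = \left(256 + \frac{-18 + b}{154 + b}\right) - 7 = 249 + \frac{-18 + b}{154 + b}$)
$- \frac{1811554}{J{\left(1561 \right)}} - \frac{3725241}{x} = - \frac{1811554}{2 \frac{1}{154 + 1561} \left(19164 + 125 \cdot 1561\right)} - \frac{3725241}{\frac{494807}{2}} = - \frac{1811554}{2 \cdot \frac{1}{1715} \left(19164 + 195125\right)} - \frac{7450482}{494807} = - \frac{1811554}{2 \cdot \frac{1}{1715} \cdot 214289} - \frac{7450482}{494807} = - \frac{1811554}{\frac{428578}{1715}} - \frac{7450482}{494807} = \left(-1811554\right) \frac{1715}{428578} - \frac{7450482}{494807} = - \frac{1553407555}{214289} - \frac{7450482}{494807} = - \frac{770233488404183}{106031697223}$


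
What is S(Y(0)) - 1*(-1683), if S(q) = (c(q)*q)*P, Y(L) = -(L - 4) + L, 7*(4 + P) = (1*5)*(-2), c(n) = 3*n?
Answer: 9957/7 ≈ 1422.4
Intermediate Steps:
P = -38/7 (P = -4 + ((1*5)*(-2))/7 = -4 + (5*(-2))/7 = -4 + (⅐)*(-10) = -4 - 10/7 = -38/7 ≈ -5.4286)
Y(L) = 4 (Y(L) = -(-4 + L) + L = (4 - L) + L = 4)
S(q) = -114*q²/7 (S(q) = ((3*q)*q)*(-38/7) = (3*q²)*(-38/7) = -114*q²/7)
S(Y(0)) - 1*(-1683) = -114/7*4² - 1*(-1683) = -114/7*16 + 1683 = -1824/7 + 1683 = 9957/7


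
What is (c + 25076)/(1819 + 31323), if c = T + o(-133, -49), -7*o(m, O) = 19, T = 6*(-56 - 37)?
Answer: 171607/231994 ≈ 0.73970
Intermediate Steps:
T = -558 (T = 6*(-93) = -558)
o(m, O) = -19/7 (o(m, O) = -⅐*19 = -19/7)
c = -3925/7 (c = -558 - 19/7 = -3925/7 ≈ -560.71)
(c + 25076)/(1819 + 31323) = (-3925/7 + 25076)/(1819 + 31323) = (171607/7)/33142 = (171607/7)*(1/33142) = 171607/231994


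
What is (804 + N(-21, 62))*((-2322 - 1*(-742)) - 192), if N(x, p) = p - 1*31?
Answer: -1479620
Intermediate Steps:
N(x, p) = -31 + p (N(x, p) = p - 31 = -31 + p)
(804 + N(-21, 62))*((-2322 - 1*(-742)) - 192) = (804 + (-31 + 62))*((-2322 - 1*(-742)) - 192) = (804 + 31)*((-2322 + 742) - 192) = 835*(-1580 - 192) = 835*(-1772) = -1479620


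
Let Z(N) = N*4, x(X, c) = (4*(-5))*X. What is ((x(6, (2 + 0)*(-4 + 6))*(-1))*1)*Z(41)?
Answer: 19680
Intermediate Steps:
x(X, c) = -20*X
Z(N) = 4*N
((x(6, (2 + 0)*(-4 + 6))*(-1))*1)*Z(41) = ((-20*6*(-1))*1)*(4*41) = (-120*(-1)*1)*164 = (120*1)*164 = 120*164 = 19680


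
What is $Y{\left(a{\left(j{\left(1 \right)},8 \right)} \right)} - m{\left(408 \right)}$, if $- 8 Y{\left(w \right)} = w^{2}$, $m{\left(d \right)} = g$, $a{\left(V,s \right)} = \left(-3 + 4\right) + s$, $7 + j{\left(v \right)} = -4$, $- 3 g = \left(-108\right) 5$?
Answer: $- \frac{1521}{8} \approx -190.13$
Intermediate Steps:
$g = 180$ ($g = - \frac{\left(-108\right) 5}{3} = \left(- \frac{1}{3}\right) \left(-540\right) = 180$)
$j{\left(v \right)} = -11$ ($j{\left(v \right)} = -7 - 4 = -11$)
$a{\left(V,s \right)} = 1 + s$
$m{\left(d \right)} = 180$
$Y{\left(w \right)} = - \frac{w^{2}}{8}$
$Y{\left(a{\left(j{\left(1 \right)},8 \right)} \right)} - m{\left(408 \right)} = - \frac{\left(1 + 8\right)^{2}}{8} - 180 = - \frac{9^{2}}{8} - 180 = \left(- \frac{1}{8}\right) 81 - 180 = - \frac{81}{8} - 180 = - \frac{1521}{8}$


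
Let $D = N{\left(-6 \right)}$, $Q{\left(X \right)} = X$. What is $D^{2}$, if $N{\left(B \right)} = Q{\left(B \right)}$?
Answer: $36$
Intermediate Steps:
$N{\left(B \right)} = B$
$D = -6$
$D^{2} = \left(-6\right)^{2} = 36$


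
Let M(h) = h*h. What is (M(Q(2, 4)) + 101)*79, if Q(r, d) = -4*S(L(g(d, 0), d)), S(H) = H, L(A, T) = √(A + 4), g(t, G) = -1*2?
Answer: 10507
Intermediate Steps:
g(t, G) = -2
L(A, T) = √(4 + A)
Q(r, d) = -4*√2 (Q(r, d) = -4*√(4 - 2) = -4*√2)
M(h) = h²
(M(Q(2, 4)) + 101)*79 = ((-4*√2)² + 101)*79 = (32 + 101)*79 = 133*79 = 10507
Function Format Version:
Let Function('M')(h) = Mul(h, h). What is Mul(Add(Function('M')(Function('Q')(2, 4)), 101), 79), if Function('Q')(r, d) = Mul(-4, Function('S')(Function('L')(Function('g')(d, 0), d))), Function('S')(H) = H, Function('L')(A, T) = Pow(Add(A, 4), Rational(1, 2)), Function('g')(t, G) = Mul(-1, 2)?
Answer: 10507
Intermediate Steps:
Function('g')(t, G) = -2
Function('L')(A, T) = Pow(Add(4, A), Rational(1, 2))
Function('Q')(r, d) = Mul(-4, Pow(2, Rational(1, 2))) (Function('Q')(r, d) = Mul(-4, Pow(Add(4, -2), Rational(1, 2))) = Mul(-4, Pow(2, Rational(1, 2))))
Function('M')(h) = Pow(h, 2)
Mul(Add(Function('M')(Function('Q')(2, 4)), 101), 79) = Mul(Add(Pow(Mul(-4, Pow(2, Rational(1, 2))), 2), 101), 79) = Mul(Add(32, 101), 79) = Mul(133, 79) = 10507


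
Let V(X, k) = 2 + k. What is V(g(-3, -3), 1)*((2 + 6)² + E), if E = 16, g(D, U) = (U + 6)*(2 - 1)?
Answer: 240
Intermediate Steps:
g(D, U) = 6 + U (g(D, U) = (6 + U)*1 = 6 + U)
V(g(-3, -3), 1)*((2 + 6)² + E) = (2 + 1)*((2 + 6)² + 16) = 3*(8² + 16) = 3*(64 + 16) = 3*80 = 240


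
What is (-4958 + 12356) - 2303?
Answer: 5095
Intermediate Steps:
(-4958 + 12356) - 2303 = 7398 - 2303 = 5095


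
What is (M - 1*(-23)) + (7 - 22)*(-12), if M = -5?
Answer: 198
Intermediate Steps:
(M - 1*(-23)) + (7 - 22)*(-12) = (-5 - 1*(-23)) + (7 - 22)*(-12) = (-5 + 23) - 15*(-12) = 18 + 180 = 198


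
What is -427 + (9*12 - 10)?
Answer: -329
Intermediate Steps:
-427 + (9*12 - 10) = -427 + (108 - 10) = -427 + 98 = -329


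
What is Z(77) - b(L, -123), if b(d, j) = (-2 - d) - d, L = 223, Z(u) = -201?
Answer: 247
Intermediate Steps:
b(d, j) = -2 - 2*d
Z(77) - b(L, -123) = -201 - (-2 - 2*223) = -201 - (-2 - 446) = -201 - 1*(-448) = -201 + 448 = 247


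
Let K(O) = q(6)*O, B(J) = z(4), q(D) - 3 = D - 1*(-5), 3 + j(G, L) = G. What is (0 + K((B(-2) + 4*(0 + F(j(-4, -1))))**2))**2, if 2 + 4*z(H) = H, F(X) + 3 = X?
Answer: 1908553969/4 ≈ 4.7714e+8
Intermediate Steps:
j(G, L) = -3 + G
F(X) = -3 + X
q(D) = 8 + D (q(D) = 3 + (D - 1*(-5)) = 3 + (D + 5) = 3 + (5 + D) = 8 + D)
z(H) = -1/2 + H/4
B(J) = 1/2 (B(J) = -1/2 + (1/4)*4 = -1/2 + 1 = 1/2)
K(O) = 14*O (K(O) = (8 + 6)*O = 14*O)
(0 + K((B(-2) + 4*(0 + F(j(-4, -1))))**2))**2 = (0 + 14*(1/2 + 4*(0 + (-3 + (-3 - 4))))**2)**2 = (0 + 14*(1/2 + 4*(0 + (-3 - 7)))**2)**2 = (0 + 14*(1/2 + 4*(0 - 10))**2)**2 = (0 + 14*(1/2 + 4*(-10))**2)**2 = (0 + 14*(1/2 - 40)**2)**2 = (0 + 14*(-79/2)**2)**2 = (0 + 14*(6241/4))**2 = (0 + 43687/2)**2 = (43687/2)**2 = 1908553969/4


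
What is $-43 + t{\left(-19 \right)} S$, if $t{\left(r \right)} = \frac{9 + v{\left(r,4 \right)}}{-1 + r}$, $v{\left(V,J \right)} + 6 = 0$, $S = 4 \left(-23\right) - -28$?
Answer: $- \frac{167}{5} \approx -33.4$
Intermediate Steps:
$S = -64$ ($S = -92 + 28 = -64$)
$v{\left(V,J \right)} = -6$ ($v{\left(V,J \right)} = -6 + 0 = -6$)
$t{\left(r \right)} = \frac{3}{-1 + r}$ ($t{\left(r \right)} = \frac{9 - 6}{-1 + r} = \frac{3}{-1 + r}$)
$-43 + t{\left(-19 \right)} S = -43 + \frac{3}{-1 - 19} \left(-64\right) = -43 + \frac{3}{-20} \left(-64\right) = -43 + 3 \left(- \frac{1}{20}\right) \left(-64\right) = -43 - - \frac{48}{5} = -43 + \frac{48}{5} = - \frac{167}{5}$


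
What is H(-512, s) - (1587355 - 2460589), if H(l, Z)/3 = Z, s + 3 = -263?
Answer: 872436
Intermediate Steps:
s = -266 (s = -3 - 263 = -266)
H(l, Z) = 3*Z
H(-512, s) - (1587355 - 2460589) = 3*(-266) - (1587355 - 2460589) = -798 - 1*(-873234) = -798 + 873234 = 872436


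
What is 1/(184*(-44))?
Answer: -1/8096 ≈ -0.00012352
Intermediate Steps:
1/(184*(-44)) = 1/(-8096) = -1/8096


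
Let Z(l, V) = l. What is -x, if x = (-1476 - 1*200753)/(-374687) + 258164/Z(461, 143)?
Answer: -96823922237/172730707 ≈ -560.55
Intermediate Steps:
x = 96823922237/172730707 (x = (-1476 - 1*200753)/(-374687) + 258164/461 = (-1476 - 200753)*(-1/374687) + 258164*(1/461) = -202229*(-1/374687) + 258164/461 = 202229/374687 + 258164/461 = 96823922237/172730707 ≈ 560.55)
-x = -1*96823922237/172730707 = -96823922237/172730707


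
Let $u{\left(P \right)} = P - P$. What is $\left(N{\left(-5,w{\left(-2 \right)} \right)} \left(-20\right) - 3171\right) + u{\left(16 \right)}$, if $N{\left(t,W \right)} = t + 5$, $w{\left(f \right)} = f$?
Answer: $-3171$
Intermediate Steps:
$u{\left(P \right)} = 0$
$N{\left(t,W \right)} = 5 + t$
$\left(N{\left(-5,w{\left(-2 \right)} \right)} \left(-20\right) - 3171\right) + u{\left(16 \right)} = \left(\left(5 - 5\right) \left(-20\right) - 3171\right) + 0 = \left(0 \left(-20\right) - 3171\right) + 0 = \left(0 - 3171\right) + 0 = -3171 + 0 = -3171$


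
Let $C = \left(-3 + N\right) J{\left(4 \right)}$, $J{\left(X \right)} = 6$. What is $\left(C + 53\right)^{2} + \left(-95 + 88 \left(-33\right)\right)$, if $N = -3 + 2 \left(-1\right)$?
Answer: $-2974$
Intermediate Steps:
$N = -5$ ($N = -3 - 2 = -5$)
$C = -48$ ($C = \left(-3 - 5\right) 6 = \left(-8\right) 6 = -48$)
$\left(C + 53\right)^{2} + \left(-95 + 88 \left(-33\right)\right) = \left(-48 + 53\right)^{2} + \left(-95 + 88 \left(-33\right)\right) = 5^{2} - 2999 = 25 - 2999 = -2974$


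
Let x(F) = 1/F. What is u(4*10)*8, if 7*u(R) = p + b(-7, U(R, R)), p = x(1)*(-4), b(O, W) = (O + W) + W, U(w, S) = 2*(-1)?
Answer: -120/7 ≈ -17.143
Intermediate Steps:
x(F) = 1/F
U(w, S) = -2
b(O, W) = O + 2*W
p = -4 (p = -4/1 = 1*(-4) = -4)
u(R) = -15/7 (u(R) = (-4 + (-7 + 2*(-2)))/7 = (-4 + (-7 - 4))/7 = (-4 - 11)/7 = (1/7)*(-15) = -15/7)
u(4*10)*8 = -15/7*8 = -120/7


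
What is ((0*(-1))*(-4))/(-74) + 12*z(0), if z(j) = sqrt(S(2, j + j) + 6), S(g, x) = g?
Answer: 24*sqrt(2) ≈ 33.941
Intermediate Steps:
z(j) = 2*sqrt(2) (z(j) = sqrt(2 + 6) = sqrt(8) = 2*sqrt(2))
((0*(-1))*(-4))/(-74) + 12*z(0) = ((0*(-1))*(-4))/(-74) + 12*(2*sqrt(2)) = (0*(-4))*(-1/74) + 24*sqrt(2) = 0*(-1/74) + 24*sqrt(2) = 0 + 24*sqrt(2) = 24*sqrt(2)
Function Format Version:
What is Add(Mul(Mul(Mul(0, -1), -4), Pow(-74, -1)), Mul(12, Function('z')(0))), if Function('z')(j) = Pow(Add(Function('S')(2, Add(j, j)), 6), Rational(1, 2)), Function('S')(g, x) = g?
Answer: Mul(24, Pow(2, Rational(1, 2))) ≈ 33.941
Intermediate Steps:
Function('z')(j) = Mul(2, Pow(2, Rational(1, 2))) (Function('z')(j) = Pow(Add(2, 6), Rational(1, 2)) = Pow(8, Rational(1, 2)) = Mul(2, Pow(2, Rational(1, 2))))
Add(Mul(Mul(Mul(0, -1), -4), Pow(-74, -1)), Mul(12, Function('z')(0))) = Add(Mul(Mul(Mul(0, -1), -4), Pow(-74, -1)), Mul(12, Mul(2, Pow(2, Rational(1, 2))))) = Add(Mul(Mul(0, -4), Rational(-1, 74)), Mul(24, Pow(2, Rational(1, 2)))) = Add(Mul(0, Rational(-1, 74)), Mul(24, Pow(2, Rational(1, 2)))) = Add(0, Mul(24, Pow(2, Rational(1, 2)))) = Mul(24, Pow(2, Rational(1, 2)))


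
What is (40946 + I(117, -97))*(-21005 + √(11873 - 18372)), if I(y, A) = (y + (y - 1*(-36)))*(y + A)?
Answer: -973497730 + 46346*I*√6499 ≈ -9.735e+8 + 3.7362e+6*I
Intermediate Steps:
I(y, A) = (36 + 2*y)*(A + y) (I(y, A) = (y + (y + 36))*(A + y) = (y + (36 + y))*(A + y) = (36 + 2*y)*(A + y))
(40946 + I(117, -97))*(-21005 + √(11873 - 18372)) = (40946 + (2*117² + 36*(-97) + 36*117 + 2*(-97)*117))*(-21005 + √(11873 - 18372)) = (40946 + (2*13689 - 3492 + 4212 - 22698))*(-21005 + √(-6499)) = (40946 + (27378 - 3492 + 4212 - 22698))*(-21005 + I*√6499) = (40946 + 5400)*(-21005 + I*√6499) = 46346*(-21005 + I*√6499) = -973497730 + 46346*I*√6499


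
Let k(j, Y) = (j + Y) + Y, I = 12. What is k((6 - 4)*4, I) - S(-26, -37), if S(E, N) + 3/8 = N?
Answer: 555/8 ≈ 69.375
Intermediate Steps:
S(E, N) = -3/8 + N
k(j, Y) = j + 2*Y (k(j, Y) = (Y + j) + Y = j + 2*Y)
k((6 - 4)*4, I) - S(-26, -37) = ((6 - 4)*4 + 2*12) - (-3/8 - 37) = (2*4 + 24) - 1*(-299/8) = (8 + 24) + 299/8 = 32 + 299/8 = 555/8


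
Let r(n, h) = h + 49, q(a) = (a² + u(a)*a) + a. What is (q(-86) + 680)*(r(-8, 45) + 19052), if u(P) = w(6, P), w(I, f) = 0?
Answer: 152976540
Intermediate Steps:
u(P) = 0
q(a) = a + a² (q(a) = (a² + 0*a) + a = (a² + 0) + a = a² + a = a + a²)
r(n, h) = 49 + h
(q(-86) + 680)*(r(-8, 45) + 19052) = (-86*(1 - 86) + 680)*((49 + 45) + 19052) = (-86*(-85) + 680)*(94 + 19052) = (7310 + 680)*19146 = 7990*19146 = 152976540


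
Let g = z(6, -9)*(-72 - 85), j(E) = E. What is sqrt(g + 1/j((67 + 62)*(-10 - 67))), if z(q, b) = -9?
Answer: 8*sqrt(2178326766)/9933 ≈ 37.590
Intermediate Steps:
g = 1413 (g = -9*(-72 - 85) = -9*(-157) = 1413)
sqrt(g + 1/j((67 + 62)*(-10 - 67))) = sqrt(1413 + 1/((67 + 62)*(-10 - 67))) = sqrt(1413 + 1/(129*(-77))) = sqrt(1413 + 1/(-9933)) = sqrt(1413 - 1/9933) = sqrt(14035328/9933) = 8*sqrt(2178326766)/9933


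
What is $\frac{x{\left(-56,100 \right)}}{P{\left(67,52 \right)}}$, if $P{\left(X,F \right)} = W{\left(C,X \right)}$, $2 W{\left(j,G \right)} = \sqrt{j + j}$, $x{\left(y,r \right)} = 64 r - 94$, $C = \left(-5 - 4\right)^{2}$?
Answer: $\frac{2102 \sqrt{2}}{3} \approx 990.89$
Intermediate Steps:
$C = 81$ ($C = \left(-9\right)^{2} = 81$)
$x{\left(y,r \right)} = -94 + 64 r$
$W{\left(j,G \right)} = \frac{\sqrt{2} \sqrt{j}}{2}$ ($W{\left(j,G \right)} = \frac{\sqrt{j + j}}{2} = \frac{\sqrt{2 j}}{2} = \frac{\sqrt{2} \sqrt{j}}{2}$)
$P{\left(X,F \right)} = \frac{9 \sqrt{2}}{2}$ ($P{\left(X,F \right)} = \frac{\sqrt{2} \sqrt{81}}{2} = \frac{1}{2} \sqrt{2} \cdot 9 = \frac{9 \sqrt{2}}{2}$)
$\frac{x{\left(-56,100 \right)}}{P{\left(67,52 \right)}} = \frac{-94 + 64 \cdot 100}{\frac{9}{2} \sqrt{2}} = \left(-94 + 6400\right) \frac{\sqrt{2}}{9} = 6306 \frac{\sqrt{2}}{9} = \frac{2102 \sqrt{2}}{3}$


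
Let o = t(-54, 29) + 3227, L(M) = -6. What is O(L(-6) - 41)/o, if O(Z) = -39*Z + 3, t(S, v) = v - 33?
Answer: 1836/3223 ≈ 0.56966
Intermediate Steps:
t(S, v) = -33 + v
O(Z) = 3 - 39*Z
o = 3223 (o = (-33 + 29) + 3227 = -4 + 3227 = 3223)
O(L(-6) - 41)/o = (3 - 39*(-6 - 41))/3223 = (3 - 39*(-47))*(1/3223) = (3 + 1833)*(1/3223) = 1836*(1/3223) = 1836/3223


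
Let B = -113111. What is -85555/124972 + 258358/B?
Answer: -41964727581/14135707892 ≈ -2.9687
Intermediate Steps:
-85555/124972 + 258358/B = -85555/124972 + 258358/(-113111) = -85555*1/124972 + 258358*(-1/113111) = -85555/124972 - 258358/113111 = -41964727581/14135707892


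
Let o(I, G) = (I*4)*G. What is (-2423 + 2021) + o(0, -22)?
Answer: -402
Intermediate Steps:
o(I, G) = 4*G*I (o(I, G) = (4*I)*G = 4*G*I)
(-2423 + 2021) + o(0, -22) = (-2423 + 2021) + 4*(-22)*0 = -402 + 0 = -402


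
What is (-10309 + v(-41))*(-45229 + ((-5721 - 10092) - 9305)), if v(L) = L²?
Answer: 606953916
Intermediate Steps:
(-10309 + v(-41))*(-45229 + ((-5721 - 10092) - 9305)) = (-10309 + (-41)²)*(-45229 + ((-5721 - 10092) - 9305)) = (-10309 + 1681)*(-45229 + (-15813 - 9305)) = -8628*(-45229 - 25118) = -8628*(-70347) = 606953916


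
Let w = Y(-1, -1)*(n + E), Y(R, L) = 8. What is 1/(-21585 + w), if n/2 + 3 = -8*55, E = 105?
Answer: -1/27833 ≈ -3.5929e-5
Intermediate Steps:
n = -886 (n = -6 + 2*(-8*55) = -6 + 2*(-440) = -6 - 880 = -886)
w = -6248 (w = 8*(-886 + 105) = 8*(-781) = -6248)
1/(-21585 + w) = 1/(-21585 - 6248) = 1/(-27833) = -1/27833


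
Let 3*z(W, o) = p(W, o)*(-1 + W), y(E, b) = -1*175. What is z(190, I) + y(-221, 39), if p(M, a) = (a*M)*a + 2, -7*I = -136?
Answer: 31627817/7 ≈ 4.5183e+6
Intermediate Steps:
I = 136/7 (I = -⅐*(-136) = 136/7 ≈ 19.429)
p(M, a) = 2 + M*a² (p(M, a) = (M*a)*a + 2 = M*a² + 2 = 2 + M*a²)
y(E, b) = -175
z(W, o) = (-1 + W)*(2 + W*o²)/3 (z(W, o) = ((2 + W*o²)*(-1 + W))/3 = ((-1 + W)*(2 + W*o²))/3 = (-1 + W)*(2 + W*o²)/3)
z(190, I) + y(-221, 39) = (-1 + 190)*(2 + 190*(136/7)²)/3 - 175 = (⅓)*189*(2 + 190*(18496/49)) - 175 = (⅓)*189*(2 + 3514240/49) - 175 = (⅓)*189*(3514338/49) - 175 = 31629042/7 - 175 = 31627817/7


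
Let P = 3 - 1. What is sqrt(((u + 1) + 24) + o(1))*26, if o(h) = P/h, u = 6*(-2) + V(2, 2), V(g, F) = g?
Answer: 26*sqrt(17) ≈ 107.20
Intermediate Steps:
P = 2
u = -10 (u = 6*(-2) + 2 = -12 + 2 = -10)
o(h) = 2/h
sqrt(((u + 1) + 24) + o(1))*26 = sqrt(((-10 + 1) + 24) + 2/1)*26 = sqrt((-9 + 24) + 2*1)*26 = sqrt(15 + 2)*26 = sqrt(17)*26 = 26*sqrt(17)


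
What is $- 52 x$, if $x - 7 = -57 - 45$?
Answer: $4940$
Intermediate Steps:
$x = -95$ ($x = 7 - 102 = -95$)
$- 52 x = \left(-52\right) \left(-95\right) = 4940$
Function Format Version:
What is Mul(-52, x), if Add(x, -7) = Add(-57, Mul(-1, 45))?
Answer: 4940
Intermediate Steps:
x = -95 (x = Add(7, Add(-57, Mul(-1, 45))) = Add(7, Add(-57, -45)) = Add(7, -102) = -95)
Mul(-52, x) = Mul(-52, -95) = 4940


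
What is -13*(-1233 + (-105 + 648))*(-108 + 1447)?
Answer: 12010830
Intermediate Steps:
-13*(-1233 + (-105 + 648))*(-108 + 1447) = -13*(-1233 + 543)*1339 = -(-8970)*1339 = -13*(-923910) = 12010830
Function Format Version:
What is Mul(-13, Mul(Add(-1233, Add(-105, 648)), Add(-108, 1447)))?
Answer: 12010830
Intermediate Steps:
Mul(-13, Mul(Add(-1233, Add(-105, 648)), Add(-108, 1447))) = Mul(-13, Mul(Add(-1233, 543), 1339)) = Mul(-13, Mul(-690, 1339)) = Mul(-13, -923910) = 12010830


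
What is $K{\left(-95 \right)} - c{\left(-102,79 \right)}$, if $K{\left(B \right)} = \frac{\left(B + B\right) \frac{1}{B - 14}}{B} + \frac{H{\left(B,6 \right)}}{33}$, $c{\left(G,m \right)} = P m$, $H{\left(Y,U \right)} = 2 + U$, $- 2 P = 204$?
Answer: $\frac{28985432}{3597} \approx 8058.2$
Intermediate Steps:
$P = -102$ ($P = \left(- \frac{1}{2}\right) 204 = -102$)
$c{\left(G,m \right)} = - 102 m$
$K{\left(B \right)} = \frac{8}{33} + \frac{2}{-14 + B}$ ($K{\left(B \right)} = \frac{\left(B + B\right) \frac{1}{B - 14}}{B} + \frac{2 + 6}{33} = \frac{2 B \frac{1}{-14 + B}}{B} + 8 \cdot \frac{1}{33} = \frac{2 B \frac{1}{-14 + B}}{B} + \frac{8}{33} = \frac{2}{-14 + B} + \frac{8}{33} = \frac{8}{33} + \frac{2}{-14 + B}$)
$K{\left(-95 \right)} - c{\left(-102,79 \right)} = \frac{2 \left(-23 + 4 \left(-95\right)\right)}{33 \left(-14 - 95\right)} - \left(-102\right) 79 = \frac{2 \left(-23 - 380\right)}{33 \left(-109\right)} - -8058 = \frac{2}{33} \left(- \frac{1}{109}\right) \left(-403\right) + 8058 = \frac{806}{3597} + 8058 = \frac{28985432}{3597}$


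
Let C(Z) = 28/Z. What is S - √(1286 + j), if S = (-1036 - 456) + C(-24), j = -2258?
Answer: -8959/6 - 18*I*√3 ≈ -1493.2 - 31.177*I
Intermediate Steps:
S = -8959/6 (S = (-1036 - 456) + 28/(-24) = -1492 + 28*(-1/24) = -1492 - 7/6 = -8959/6 ≈ -1493.2)
S - √(1286 + j) = -8959/6 - √(1286 - 2258) = -8959/6 - √(-972) = -8959/6 - 18*I*√3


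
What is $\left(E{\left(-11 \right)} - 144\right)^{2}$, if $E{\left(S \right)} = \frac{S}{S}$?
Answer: $20449$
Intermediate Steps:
$E{\left(S \right)} = 1$
$\left(E{\left(-11 \right)} - 144\right)^{2} = \left(1 - 144\right)^{2} = \left(-143\right)^{2} = 20449$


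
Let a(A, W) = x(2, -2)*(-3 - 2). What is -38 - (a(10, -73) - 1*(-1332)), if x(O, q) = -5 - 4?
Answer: -1415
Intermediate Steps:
x(O, q) = -9
a(A, W) = 45 (a(A, W) = -9*(-3 - 2) = -9*(-5) = 45)
-38 - (a(10, -73) - 1*(-1332)) = -38 - (45 - 1*(-1332)) = -38 - (45 + 1332) = -38 - 1*1377 = -38 - 1377 = -1415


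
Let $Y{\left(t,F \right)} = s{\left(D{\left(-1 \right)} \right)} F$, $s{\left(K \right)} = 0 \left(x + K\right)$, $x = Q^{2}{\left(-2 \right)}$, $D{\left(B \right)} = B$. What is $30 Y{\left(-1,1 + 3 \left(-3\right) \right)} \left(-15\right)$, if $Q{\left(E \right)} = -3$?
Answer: $0$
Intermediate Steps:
$x = 9$ ($x = \left(-3\right)^{2} = 9$)
$s{\left(K \right)} = 0$ ($s{\left(K \right)} = 0 \left(9 + K\right) = 0$)
$Y{\left(t,F \right)} = 0$ ($Y{\left(t,F \right)} = 0 F = 0$)
$30 Y{\left(-1,1 + 3 \left(-3\right) \right)} \left(-15\right) = 30 \cdot 0 \left(-15\right) = 0 \left(-15\right) = 0$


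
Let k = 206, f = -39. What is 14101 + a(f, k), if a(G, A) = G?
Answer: 14062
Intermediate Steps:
14101 + a(f, k) = 14101 - 39 = 14062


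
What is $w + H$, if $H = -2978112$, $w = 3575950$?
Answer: $597838$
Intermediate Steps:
$w + H = 3575950 - 2978112 = 597838$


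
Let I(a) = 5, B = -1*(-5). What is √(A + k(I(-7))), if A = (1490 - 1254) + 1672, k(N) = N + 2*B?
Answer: √1923 ≈ 43.852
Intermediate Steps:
B = 5
k(N) = 10 + N (k(N) = N + 2*5 = N + 10 = 10 + N)
A = 1908 (A = 236 + 1672 = 1908)
√(A + k(I(-7))) = √(1908 + (10 + 5)) = √(1908 + 15) = √1923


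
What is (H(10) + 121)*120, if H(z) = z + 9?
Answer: 16800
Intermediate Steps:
H(z) = 9 + z
(H(10) + 121)*120 = ((9 + 10) + 121)*120 = (19 + 121)*120 = 140*120 = 16800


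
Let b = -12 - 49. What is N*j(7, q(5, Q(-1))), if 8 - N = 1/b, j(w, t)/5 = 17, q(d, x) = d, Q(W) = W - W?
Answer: 41565/61 ≈ 681.39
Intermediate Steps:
Q(W) = 0
j(w, t) = 85 (j(w, t) = 5*17 = 85)
b = -61
N = 489/61 (N = 8 - 1/(-61) = 8 - 1*(-1/61) = 8 + 1/61 = 489/61 ≈ 8.0164)
N*j(7, q(5, Q(-1))) = (489/61)*85 = 41565/61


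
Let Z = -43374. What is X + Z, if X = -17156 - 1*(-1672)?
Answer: -58858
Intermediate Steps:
X = -15484 (X = -17156 + 1672 = -15484)
X + Z = -15484 - 43374 = -58858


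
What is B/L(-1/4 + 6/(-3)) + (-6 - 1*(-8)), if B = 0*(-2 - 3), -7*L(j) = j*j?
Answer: 2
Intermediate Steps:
L(j) = -j**2/7 (L(j) = -j*j/7 = -j**2/7)
B = 0 (B = 0*(-5) = 0)
B/L(-1/4 + 6/(-3)) + (-6 - 1*(-8)) = 0/((-(-1/4 + 6/(-3))**2/7)) + (-6 - 1*(-8)) = 0/((-(-1*1/4 + 6*(-1/3))**2/7)) + (-6 + 8) = 0/((-(-1/4 - 2)**2/7)) + 2 = 0/((-(-9/4)**2/7)) + 2 = 0/((-1/7*81/16)) + 2 = 0/(-81/112) + 2 = 0*(-112/81) + 2 = 0 + 2 = 2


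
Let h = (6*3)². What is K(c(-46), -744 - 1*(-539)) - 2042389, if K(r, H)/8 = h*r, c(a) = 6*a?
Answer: -2757781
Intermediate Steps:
h = 324 (h = 18² = 324)
K(r, H) = 2592*r (K(r, H) = 8*(324*r) = 2592*r)
K(c(-46), -744 - 1*(-539)) - 2042389 = 2592*(6*(-46)) - 2042389 = 2592*(-276) - 2042389 = -715392 - 2042389 = -2757781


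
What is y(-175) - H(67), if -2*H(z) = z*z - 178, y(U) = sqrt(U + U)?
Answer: 4311/2 + 5*I*sqrt(14) ≈ 2155.5 + 18.708*I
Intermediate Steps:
y(U) = sqrt(2)*sqrt(U) (y(U) = sqrt(2*U) = sqrt(2)*sqrt(U))
H(z) = 89 - z**2/2 (H(z) = -(z*z - 178)/2 = -(z**2 - 178)/2 = -(-178 + z**2)/2 = 89 - z**2/2)
y(-175) - H(67) = sqrt(2)*sqrt(-175) - (89 - 1/2*67**2) = sqrt(2)*(5*I*sqrt(7)) - (89 - 1/2*4489) = 5*I*sqrt(14) - (89 - 4489/2) = 5*I*sqrt(14) - 1*(-4311/2) = 5*I*sqrt(14) + 4311/2 = 4311/2 + 5*I*sqrt(14)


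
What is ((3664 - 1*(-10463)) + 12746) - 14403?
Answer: 12470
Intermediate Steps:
((3664 - 1*(-10463)) + 12746) - 14403 = ((3664 + 10463) + 12746) - 14403 = (14127 + 12746) - 14403 = 26873 - 14403 = 12470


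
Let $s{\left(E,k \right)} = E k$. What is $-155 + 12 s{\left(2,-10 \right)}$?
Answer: $-395$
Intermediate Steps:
$-155 + 12 s{\left(2,-10 \right)} = -155 + 12 \cdot 2 \left(-10\right) = -155 + 12 \left(-20\right) = -155 - 240 = -395$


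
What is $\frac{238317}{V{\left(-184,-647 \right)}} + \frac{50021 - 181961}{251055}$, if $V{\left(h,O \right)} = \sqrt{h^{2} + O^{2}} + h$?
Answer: $\frac{243413618324}{2335419611} + \frac{238317 \sqrt{452465}}{418609} \approx 487.17$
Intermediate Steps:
$V{\left(h,O \right)} = h + \sqrt{O^{2} + h^{2}}$ ($V{\left(h,O \right)} = \sqrt{O^{2} + h^{2}} + h = h + \sqrt{O^{2} + h^{2}}$)
$\frac{238317}{V{\left(-184,-647 \right)}} + \frac{50021 - 181961}{251055} = \frac{238317}{-184 + \sqrt{\left(-647\right)^{2} + \left(-184\right)^{2}}} + \frac{50021 - 181961}{251055} = \frac{238317}{-184 + \sqrt{418609 + 33856}} + \left(50021 - 181961\right) \frac{1}{251055} = \frac{238317}{-184 + \sqrt{452465}} - \frac{2932}{5579} = - \frac{2932}{5579} + \frac{238317}{-184 + \sqrt{452465}}$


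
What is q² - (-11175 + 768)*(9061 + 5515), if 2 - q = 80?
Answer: 151698516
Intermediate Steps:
q = -78 (q = 2 - 1*80 = 2 - 80 = -78)
q² - (-11175 + 768)*(9061 + 5515) = (-78)² - (-11175 + 768)*(9061 + 5515) = 6084 - (-10407)*14576 = 6084 - 1*(-151692432) = 6084 + 151692432 = 151698516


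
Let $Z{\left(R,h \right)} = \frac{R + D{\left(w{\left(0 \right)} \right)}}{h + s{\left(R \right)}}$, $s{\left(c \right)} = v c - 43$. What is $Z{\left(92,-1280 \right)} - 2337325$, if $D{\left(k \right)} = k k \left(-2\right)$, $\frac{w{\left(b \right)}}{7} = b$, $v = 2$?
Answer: $- \frac{2662213267}{1139} \approx -2.3373 \cdot 10^{6}$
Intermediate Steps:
$w{\left(b \right)} = 7 b$
$D{\left(k \right)} = - 2 k^{2}$ ($D{\left(k \right)} = k^{2} \left(-2\right) = - 2 k^{2}$)
$s{\left(c \right)} = -43 + 2 c$ ($s{\left(c \right)} = 2 c - 43 = -43 + 2 c$)
$Z{\left(R,h \right)} = \frac{R}{-43 + h + 2 R}$ ($Z{\left(R,h \right)} = \frac{R - 2 \left(7 \cdot 0\right)^{2}}{h + \left(-43 + 2 R\right)} = \frac{R - 2 \cdot 0^{2}}{-43 + h + 2 R} = \frac{R - 0}{-43 + h + 2 R} = \frac{R + 0}{-43 + h + 2 R} = \frac{R}{-43 + h + 2 R}$)
$Z{\left(92,-1280 \right)} - 2337325 = \frac{92}{-43 - 1280 + 2 \cdot 92} - 2337325 = \frac{92}{-43 - 1280 + 184} - 2337325 = \frac{92}{-1139} - 2337325 = 92 \left(- \frac{1}{1139}\right) - 2337325 = - \frac{92}{1139} - 2337325 = - \frac{2662213267}{1139}$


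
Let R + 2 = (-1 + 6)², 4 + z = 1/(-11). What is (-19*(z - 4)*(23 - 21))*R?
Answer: 77786/11 ≈ 7071.5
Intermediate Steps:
z = -45/11 (z = -4 + 1/(-11) = -4 - 1/11 = -45/11 ≈ -4.0909)
R = 23 (R = -2 + (-1 + 6)² = -2 + 5² = -2 + 25 = 23)
(-19*(z - 4)*(23 - 21))*R = -19*(-45/11 - 4)*(23 - 21)*23 = -(-1691)*2/11*23 = -19*(-178/11)*23 = (3382/11)*23 = 77786/11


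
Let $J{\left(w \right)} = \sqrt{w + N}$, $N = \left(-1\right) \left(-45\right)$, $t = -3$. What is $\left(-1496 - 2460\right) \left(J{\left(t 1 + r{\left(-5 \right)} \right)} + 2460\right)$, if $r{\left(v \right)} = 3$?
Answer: $-9731760 - 11868 \sqrt{5} \approx -9.7583 \cdot 10^{6}$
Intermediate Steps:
$N = 45$
$J{\left(w \right)} = \sqrt{45 + w}$ ($J{\left(w \right)} = \sqrt{w + 45} = \sqrt{45 + w}$)
$\left(-1496 - 2460\right) \left(J{\left(t 1 + r{\left(-5 \right)} \right)} + 2460\right) = \left(-1496 - 2460\right) \left(\sqrt{45 + \left(\left(-3\right) 1 + 3\right)} + 2460\right) = - 3956 \left(\sqrt{45 + \left(-3 + 3\right)} + 2460\right) = - 3956 \left(\sqrt{45 + 0} + 2460\right) = - 3956 \left(\sqrt{45} + 2460\right) = - 3956 \left(3 \sqrt{5} + 2460\right) = - 3956 \left(2460 + 3 \sqrt{5}\right) = -9731760 - 11868 \sqrt{5}$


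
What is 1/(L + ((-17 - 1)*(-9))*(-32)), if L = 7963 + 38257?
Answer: 1/41036 ≈ 2.4369e-5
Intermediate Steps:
L = 46220
1/(L + ((-17 - 1)*(-9))*(-32)) = 1/(46220 + ((-17 - 1)*(-9))*(-32)) = 1/(46220 - 18*(-9)*(-32)) = 1/(46220 + 162*(-32)) = 1/(46220 - 5184) = 1/41036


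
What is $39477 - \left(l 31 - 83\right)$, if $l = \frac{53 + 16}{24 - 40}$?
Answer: $\frac{635099}{16} \approx 39694.0$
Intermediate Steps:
$l = - \frac{69}{16}$ ($l = \frac{69}{-16} = 69 \left(- \frac{1}{16}\right) = - \frac{69}{16} \approx -4.3125$)
$39477 - \left(l 31 - 83\right) = 39477 - \left(\left(- \frac{69}{16}\right) 31 - 83\right) = 39477 - \left(- \frac{2139}{16} - 83\right) = 39477 - - \frac{3467}{16} = 39477 + \frac{3467}{16} = \frac{635099}{16}$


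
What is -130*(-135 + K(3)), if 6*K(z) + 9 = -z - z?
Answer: 17875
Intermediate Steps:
K(z) = -3/2 - z/3 (K(z) = -3/2 + (-z - z)/6 = -3/2 + (-2*z)/6 = -3/2 - z/3)
-130*(-135 + K(3)) = -130*(-135 + (-3/2 - ⅓*3)) = -130*(-135 + (-3/2 - 1)) = -130*(-135 - 5/2) = -130*(-275/2) = 17875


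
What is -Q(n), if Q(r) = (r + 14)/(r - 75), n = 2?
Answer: 16/73 ≈ 0.21918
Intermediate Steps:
Q(r) = (14 + r)/(-75 + r)
-Q(n) = -(14 + 2)/(-75 + 2) = -16/(-73) = -(-1)*16/73 = -1*(-16/73) = 16/73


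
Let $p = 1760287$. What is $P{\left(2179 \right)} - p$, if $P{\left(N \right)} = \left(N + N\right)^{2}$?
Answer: $17231877$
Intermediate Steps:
$P{\left(N \right)} = 4 N^{2}$ ($P{\left(N \right)} = \left(2 N\right)^{2} = 4 N^{2}$)
$P{\left(2179 \right)} - p = 4 \cdot 2179^{2} - 1760287 = 4 \cdot 4748041 - 1760287 = 18992164 - 1760287 = 17231877$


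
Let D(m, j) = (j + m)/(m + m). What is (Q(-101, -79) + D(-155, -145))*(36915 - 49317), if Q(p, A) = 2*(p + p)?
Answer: 154950588/31 ≈ 4.9984e+6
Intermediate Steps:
D(m, j) = (j + m)/(2*m) (D(m, j) = (j + m)/((2*m)) = (j + m)*(1/(2*m)) = (j + m)/(2*m))
Q(p, A) = 4*p (Q(p, A) = 2*(2*p) = 4*p)
(Q(-101, -79) + D(-155, -145))*(36915 - 49317) = (4*(-101) + (½)*(-145 - 155)/(-155))*(36915 - 49317) = (-404 + (½)*(-1/155)*(-300))*(-12402) = (-404 + 30/31)*(-12402) = -12494/31*(-12402) = 154950588/31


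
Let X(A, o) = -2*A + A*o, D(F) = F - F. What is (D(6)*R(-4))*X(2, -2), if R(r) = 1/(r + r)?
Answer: 0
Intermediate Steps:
R(r) = 1/(2*r)
D(F) = 0
(D(6)*R(-4))*X(2, -2) = (0*((½)/(-4)))*(2*(-2 - 2)) = (0*((½)*(-¼)))*(2*(-4)) = (0*(-⅛))*(-8) = 0*(-8) = 0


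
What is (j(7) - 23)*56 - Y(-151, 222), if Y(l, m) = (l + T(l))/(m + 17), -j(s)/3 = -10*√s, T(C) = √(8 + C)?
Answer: -307681/239 + 1680*√7 - I*√143/239 ≈ 3157.5 - 0.050035*I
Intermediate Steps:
j(s) = 30*√s (j(s) = -(-30)*√s = 30*√s)
Y(l, m) = (l + √(8 + l))/(17 + m) (Y(l, m) = (l + √(8 + l))/(m + 17) = (l + √(8 + l))/(17 + m))
(j(7) - 23)*56 - Y(-151, 222) = (30*√7 - 23)*56 - (-151 + √(8 - 151))/(17 + 222) = (-23 + 30*√7)*56 - (-151 + √(-143))/239 = (-1288 + 1680*√7) - (-151 + I*√143)/239 = (-1288 + 1680*√7) - (-151/239 + I*√143/239) = (-1288 + 1680*√7) + (151/239 - I*√143/239) = -307681/239 + 1680*√7 - I*√143/239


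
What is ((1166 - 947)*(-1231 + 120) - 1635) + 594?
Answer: -244350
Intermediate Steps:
((1166 - 947)*(-1231 + 120) - 1635) + 594 = (219*(-1111) - 1635) + 594 = (-243309 - 1635) + 594 = -244944 + 594 = -244350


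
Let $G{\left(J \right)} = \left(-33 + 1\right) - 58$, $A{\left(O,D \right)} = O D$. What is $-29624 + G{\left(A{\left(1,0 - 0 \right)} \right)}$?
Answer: $-29714$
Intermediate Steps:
$A{\left(O,D \right)} = D O$
$G{\left(J \right)} = -90$ ($G{\left(J \right)} = -32 - 58 = -90$)
$-29624 + G{\left(A{\left(1,0 - 0 \right)} \right)} = -29624 - 90 = -29714$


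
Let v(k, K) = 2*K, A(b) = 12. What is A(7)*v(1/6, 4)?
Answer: 96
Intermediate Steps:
A(7)*v(1/6, 4) = 12*(2*4) = 12*8 = 96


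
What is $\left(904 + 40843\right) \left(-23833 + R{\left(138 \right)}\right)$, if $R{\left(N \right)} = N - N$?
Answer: $-994956251$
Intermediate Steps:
$R{\left(N \right)} = 0$
$\left(904 + 40843\right) \left(-23833 + R{\left(138 \right)}\right) = \left(904 + 40843\right) \left(-23833 + 0\right) = 41747 \left(-23833\right) = -994956251$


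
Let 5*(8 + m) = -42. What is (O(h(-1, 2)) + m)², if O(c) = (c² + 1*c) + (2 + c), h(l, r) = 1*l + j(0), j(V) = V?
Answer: 5929/25 ≈ 237.16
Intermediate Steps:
h(l, r) = l (h(l, r) = 1*l + 0 = l + 0 = l)
O(c) = 2 + c² + 2*c (O(c) = (c² + c) + (2 + c) = (c + c²) + (2 + c) = 2 + c² + 2*c)
m = -82/5 (m = -8 + (⅕)*(-42) = -8 - 42/5 = -82/5 ≈ -16.400)
(O(h(-1, 2)) + m)² = ((2 + (-1)² + 2*(-1)) - 82/5)² = ((2 + 1 - 2) - 82/5)² = (1 - 82/5)² = (-77/5)² = 5929/25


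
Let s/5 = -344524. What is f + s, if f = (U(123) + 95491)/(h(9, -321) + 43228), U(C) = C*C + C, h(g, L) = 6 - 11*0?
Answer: -74475642337/43234 ≈ -1.7226e+6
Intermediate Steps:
s = -1722620 (s = 5*(-344524) = -1722620)
h(g, L) = 6 (h(g, L) = 6 + 0 = 6)
U(C) = C + C² (U(C) = C² + C = C + C²)
f = 110743/43234 (f = (123*(1 + 123) + 95491)/(6 + 43228) = (123*124 + 95491)/43234 = (15252 + 95491)*(1/43234) = 110743*(1/43234) = 110743/43234 ≈ 2.5615)
f + s = 110743/43234 - 1722620 = -74475642337/43234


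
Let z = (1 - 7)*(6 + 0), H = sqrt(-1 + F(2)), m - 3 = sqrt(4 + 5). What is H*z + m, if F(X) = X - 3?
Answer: 6 - 36*I*sqrt(2) ≈ 6.0 - 50.912*I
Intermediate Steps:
F(X) = -3 + X
m = 6 (m = 3 + sqrt(4 + 5) = 3 + sqrt(9) = 3 + 3 = 6)
H = I*sqrt(2) (H = sqrt(-1 + (-3 + 2)) = sqrt(-1 - 1) = sqrt(-2) = I*sqrt(2) ≈ 1.4142*I)
z = -36 (z = -6*6 = -36)
H*z + m = (I*sqrt(2))*(-36) + 6 = -36*I*sqrt(2) + 6 = 6 - 36*I*sqrt(2)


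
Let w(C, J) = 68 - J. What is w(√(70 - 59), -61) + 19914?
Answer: 20043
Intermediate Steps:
w(√(70 - 59), -61) + 19914 = (68 - 1*(-61)) + 19914 = (68 + 61) + 19914 = 129 + 19914 = 20043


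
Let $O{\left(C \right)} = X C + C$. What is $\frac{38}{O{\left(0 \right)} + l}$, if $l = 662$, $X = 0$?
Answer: $\frac{19}{331} \approx 0.057402$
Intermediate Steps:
$O{\left(C \right)} = C$ ($O{\left(C \right)} = 0 C + C = 0 + C = C$)
$\frac{38}{O{\left(0 \right)} + l} = \frac{38}{0 + 662} = \frac{38}{662} = 38 \cdot \frac{1}{662} = \frac{19}{331}$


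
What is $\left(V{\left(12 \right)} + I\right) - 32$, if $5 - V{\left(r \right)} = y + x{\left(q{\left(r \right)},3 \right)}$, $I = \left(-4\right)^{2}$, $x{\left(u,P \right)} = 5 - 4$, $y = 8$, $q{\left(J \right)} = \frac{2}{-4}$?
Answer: $-20$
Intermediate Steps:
$q{\left(J \right)} = - \frac{1}{2}$ ($q{\left(J \right)} = 2 \left(- \frac{1}{4}\right) = - \frac{1}{2}$)
$x{\left(u,P \right)} = 1$
$I = 16$
$V{\left(r \right)} = -4$ ($V{\left(r \right)} = 5 - \left(8 + 1\right) = 5 - 9 = -4$)
$\left(V{\left(12 \right)} + I\right) - 32 = \left(-4 + 16\right) - 32 = 12 + \left(-162 + 130\right) = 12 - 32 = -20$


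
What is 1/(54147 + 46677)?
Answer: 1/100824 ≈ 9.9183e-6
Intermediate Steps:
1/(54147 + 46677) = 1/100824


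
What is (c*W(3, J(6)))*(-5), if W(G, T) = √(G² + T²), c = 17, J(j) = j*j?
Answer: -255*√145 ≈ -3070.6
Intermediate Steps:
J(j) = j²
(c*W(3, J(6)))*(-5) = (17*√(3² + (6²)²))*(-5) = (17*√(9 + 36²))*(-5) = (17*√(9 + 1296))*(-5) = (17*√1305)*(-5) = (17*(3*√145))*(-5) = (51*√145)*(-5) = -255*√145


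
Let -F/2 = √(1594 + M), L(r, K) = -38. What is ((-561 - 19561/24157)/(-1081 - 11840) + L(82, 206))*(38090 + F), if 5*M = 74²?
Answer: -451270019858320/312132597 + 71084802288*√830/520220995 ≈ -1.4418e+6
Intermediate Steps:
M = 5476/5 (M = (⅕)*74² = (⅕)*5476 = 5476/5 ≈ 1095.2)
F = -18*√830/5 (F = -2*√(1594 + 5476/5) = -18*√830/5 ≈ -103.71)
((-561 - 19561/24157)/(-1081 - 11840) + L(82, 206))*(38090 + F) = ((-561 - 19561/24157)/(-1081 - 11840) - 38)*(38090 - 18*√830/5) = ((-561 - 19561*1/24157)/(-12921) - 38)*(38090 - 18*√830/5) = ((-561 - 19561/24157)*(-1/12921) - 38)*(38090 - 18*√830/5) = (-13571638/24157*(-1/12921) - 38)*(38090 - 18*√830/5) = (13571638/312132597 - 38)*(38090 - 18*√830/5) = -11847467048*(38090 - 18*√830/5)/312132597 = -451270019858320/312132597 + 71084802288*√830/520220995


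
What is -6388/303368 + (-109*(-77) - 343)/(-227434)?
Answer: -486870099/8624524714 ≈ -0.056452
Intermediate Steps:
-6388/303368 + (-109*(-77) - 343)/(-227434) = -6388*1/303368 + (8393 - 343)*(-1/227434) = -1597/75842 + 8050*(-1/227434) = -1597/75842 - 4025/113717 = -486870099/8624524714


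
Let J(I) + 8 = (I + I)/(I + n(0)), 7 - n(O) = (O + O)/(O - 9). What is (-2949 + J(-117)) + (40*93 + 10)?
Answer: 42632/55 ≈ 775.13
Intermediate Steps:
n(O) = 7 - 2*O/(-9 + O) (n(O) = 7 - (O + O)/(O - 9) = 7 - 2*O/(-9 + O))
J(I) = -8 + 2*I/(7 + I) (J(I) = -8 + (I + I)/(I + (-63 + 5*0)/(-9 + 0)) = -8 + (2*I)/(I + (-63 + 0)/(-9)) = -8 + (2*I)/(I - ⅑*(-63)) = -8 + (2*I)/(I + 7) = -8 + (2*I)/(7 + I) = -8 + 2*I/(7 + I))
(-2949 + J(-117)) + (40*93 + 10) = (-2949 + 2*(-28 - 3*(-117))/(7 - 117)) + (40*93 + 10) = (-2949 + 2*(-28 + 351)/(-110)) + (3720 + 10) = (-2949 + 2*(-1/110)*323) + 3730 = (-2949 - 323/55) + 3730 = -162518/55 + 3730 = 42632/55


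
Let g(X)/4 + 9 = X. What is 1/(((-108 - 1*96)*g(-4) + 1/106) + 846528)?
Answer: 106/90856417 ≈ 1.1667e-6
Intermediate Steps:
g(X) = -36 + 4*X
1/(((-108 - 1*96)*g(-4) + 1/106) + 846528) = 1/(((-108 - 1*96)*(-36 + 4*(-4)) + 1/106) + 846528) = 1/(((-108 - 96)*(-36 - 16) + 1/106) + 846528) = 1/((-204*(-52) + 1/106) + 846528) = 1/((10608 + 1/106) + 846528) = 1/(1124449/106 + 846528) = 1/(90856417/106) = 106/90856417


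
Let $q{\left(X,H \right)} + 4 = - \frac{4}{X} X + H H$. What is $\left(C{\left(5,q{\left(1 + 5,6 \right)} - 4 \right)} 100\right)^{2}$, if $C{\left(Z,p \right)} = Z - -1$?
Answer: $360000$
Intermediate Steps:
$q{\left(X,H \right)} = -8 + H^{2}$ ($q{\left(X,H \right)} = -4 + \left(- \frac{4}{X} X + H H\right) = -4 + \left(-4 + H^{2}\right) = -8 + H^{2}$)
$C{\left(Z,p \right)} = 1 + Z$ ($C{\left(Z,p \right)} = Z + 1 = 1 + Z$)
$\left(C{\left(5,q{\left(1 + 5,6 \right)} - 4 \right)} 100\right)^{2} = \left(\left(1 + 5\right) 100\right)^{2} = \left(6 \cdot 100\right)^{2} = 600^{2} = 360000$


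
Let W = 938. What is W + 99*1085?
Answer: 108353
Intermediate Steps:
W + 99*1085 = 938 + 99*1085 = 938 + 107415 = 108353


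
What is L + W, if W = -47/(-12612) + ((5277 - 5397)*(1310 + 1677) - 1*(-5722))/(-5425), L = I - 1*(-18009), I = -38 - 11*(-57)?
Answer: 41191153361/2207100 ≈ 18663.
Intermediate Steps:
I = 589 (I = -38 + 627 = 589)
L = 18598 (L = 589 - 1*(-18009) = 589 + 18009 = 18598)
W = 143507561/2207100 (W = -47*(-1/12612) + (-120*2987 + 5722)*(-1/5425) = 47/12612 + (-358440 + 5722)*(-1/5425) = 47/12612 - 352718*(-1/5425) = 47/12612 + 11378/175 = 143507561/2207100 ≈ 65.021)
L + W = 18598 + 143507561/2207100 = 41191153361/2207100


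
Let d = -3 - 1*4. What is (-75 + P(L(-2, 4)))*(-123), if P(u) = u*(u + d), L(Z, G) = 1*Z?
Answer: 7011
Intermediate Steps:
d = -7 (d = -3 - 4 = -7)
L(Z, G) = Z
P(u) = u*(-7 + u) (P(u) = u*(u - 7) = u*(-7 + u))
(-75 + P(L(-2, 4)))*(-123) = (-75 - 2*(-7 - 2))*(-123) = (-75 - 2*(-9))*(-123) = (-75 + 18)*(-123) = -57*(-123) = 7011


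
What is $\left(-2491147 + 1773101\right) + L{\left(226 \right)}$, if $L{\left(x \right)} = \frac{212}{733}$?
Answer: $- \frac{526327506}{733} \approx -7.1805 \cdot 10^{5}$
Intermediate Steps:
$L{\left(x \right)} = \frac{212}{733}$ ($L{\left(x \right)} = 212 \cdot \frac{1}{733} = \frac{212}{733}$)
$\left(-2491147 + 1773101\right) + L{\left(226 \right)} = \left(-2491147 + 1773101\right) + \frac{212}{733} = -718046 + \frac{212}{733} = - \frac{526327506}{733}$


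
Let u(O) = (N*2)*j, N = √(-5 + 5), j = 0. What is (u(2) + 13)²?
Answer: 169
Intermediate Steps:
N = 0 (N = √0 = 0)
u(O) = 0 (u(O) = (0*2)*0 = 0*0 = 0)
(u(2) + 13)² = (0 + 13)² = 13² = 169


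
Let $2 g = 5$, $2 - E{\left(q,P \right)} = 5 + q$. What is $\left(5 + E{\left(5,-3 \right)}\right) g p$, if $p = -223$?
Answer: $\frac{3345}{2} \approx 1672.5$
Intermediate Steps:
$E{\left(q,P \right)} = -3 - q$ ($E{\left(q,P \right)} = 2 - \left(5 + q\right) = -3 - q$)
$g = \frac{5}{2}$ ($g = \frac{1}{2} \cdot 5 = \frac{5}{2} \approx 2.5$)
$\left(5 + E{\left(5,-3 \right)}\right) g p = \left(5 - 8\right) \frac{5}{2} \left(-223\right) = \left(-3\right) \frac{5}{2} \left(-223\right) = \left(- \frac{15}{2}\right) \left(-223\right) = \frac{3345}{2}$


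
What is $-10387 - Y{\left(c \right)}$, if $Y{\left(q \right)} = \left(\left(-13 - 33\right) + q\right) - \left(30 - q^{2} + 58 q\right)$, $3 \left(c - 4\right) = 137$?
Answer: $- \frac{89521}{9} \approx -9946.8$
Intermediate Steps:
$c = \frac{149}{3}$ ($c = 4 + \frac{1}{3} \cdot 137 = 4 + \frac{137}{3} = \frac{149}{3} \approx 49.667$)
$Y{\left(q \right)} = -76 + q^{2} - 57 q$ ($Y{\left(q \right)} = \left(-46 + q\right) - \left(30 - q^{2} + 58 q\right) = -76 + q^{2} - 57 q$)
$-10387 - Y{\left(c \right)} = -10387 - \left(-76 + \left(\frac{149}{3}\right)^{2} - 2831\right) = -10387 - \left(-76 + \frac{22201}{9} - 2831\right) = -10387 - - \frac{3962}{9} = -10387 + \frac{3962}{9} = - \frac{89521}{9}$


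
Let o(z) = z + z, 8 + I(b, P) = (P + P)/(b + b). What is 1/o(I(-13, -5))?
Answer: -13/198 ≈ -0.065657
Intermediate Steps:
I(b, P) = -8 + P/b (I(b, P) = -8 + (P + P)/(b + b) = -8 + (2*P)/((2*b)) = -8 + (2*P)*(1/(2*b)) = -8 + P/b)
o(z) = 2*z
1/o(I(-13, -5)) = 1/(2*(-8 - 5/(-13))) = 1/(2*(-8 - 5*(-1/13))) = 1/(2*(-8 + 5/13)) = 1/(2*(-99/13)) = 1/(-198/13) = -13/198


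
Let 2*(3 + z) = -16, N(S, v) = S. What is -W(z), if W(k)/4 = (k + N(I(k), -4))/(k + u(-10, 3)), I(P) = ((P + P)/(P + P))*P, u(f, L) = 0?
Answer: -8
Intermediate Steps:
I(P) = P (I(P) = ((2*P)/((2*P)))*P = ((2*P)*(1/(2*P)))*P = 1*P = P)
z = -11 (z = -3 + (½)*(-16) = -3 - 8 = -11)
W(k) = 8 (W(k) = 4*((k + k)/(k + 0)) = 4*((2*k)/k) = 4*2 = 8)
-W(z) = -1*8 = -8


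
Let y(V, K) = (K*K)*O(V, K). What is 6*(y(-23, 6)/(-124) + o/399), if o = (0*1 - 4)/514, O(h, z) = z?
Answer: -11074768/1059611 ≈ -10.452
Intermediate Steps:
y(V, K) = K³ (y(V, K) = (K*K)*K = K²*K = K³)
o = -2/257 (o = (0 - 4)*(1/514) = -4*1/514 = -2/257 ≈ -0.0077821)
6*(y(-23, 6)/(-124) + o/399) = 6*(6³/(-124) - 2/257/399) = 6*(216*(-1/124) - 2/257*1/399) = 6*(-54/31 - 2/102543) = 6*(-5537384/3178833) = -11074768/1059611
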